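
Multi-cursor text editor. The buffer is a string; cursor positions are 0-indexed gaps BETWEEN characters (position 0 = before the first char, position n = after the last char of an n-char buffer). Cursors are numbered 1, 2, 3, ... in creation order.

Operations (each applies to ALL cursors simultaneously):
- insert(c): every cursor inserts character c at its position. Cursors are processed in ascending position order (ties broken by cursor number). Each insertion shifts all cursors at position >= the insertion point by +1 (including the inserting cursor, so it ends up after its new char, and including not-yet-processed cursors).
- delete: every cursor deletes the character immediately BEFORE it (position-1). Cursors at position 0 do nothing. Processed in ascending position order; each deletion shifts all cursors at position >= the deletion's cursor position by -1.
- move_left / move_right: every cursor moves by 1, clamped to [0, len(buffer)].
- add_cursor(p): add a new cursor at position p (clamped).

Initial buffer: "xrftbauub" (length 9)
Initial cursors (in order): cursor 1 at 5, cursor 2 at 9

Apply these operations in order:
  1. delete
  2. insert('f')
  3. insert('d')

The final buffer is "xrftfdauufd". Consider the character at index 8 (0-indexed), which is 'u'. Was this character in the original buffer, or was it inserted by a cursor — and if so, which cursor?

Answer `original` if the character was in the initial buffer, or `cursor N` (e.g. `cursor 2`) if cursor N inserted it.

Answer: original

Derivation:
After op 1 (delete): buffer="xrftauu" (len 7), cursors c1@4 c2@7, authorship .......
After op 2 (insert('f')): buffer="xrftfauuf" (len 9), cursors c1@5 c2@9, authorship ....1...2
After op 3 (insert('d')): buffer="xrftfdauufd" (len 11), cursors c1@6 c2@11, authorship ....11...22
Authorship (.=original, N=cursor N): . . . . 1 1 . . . 2 2
Index 8: author = original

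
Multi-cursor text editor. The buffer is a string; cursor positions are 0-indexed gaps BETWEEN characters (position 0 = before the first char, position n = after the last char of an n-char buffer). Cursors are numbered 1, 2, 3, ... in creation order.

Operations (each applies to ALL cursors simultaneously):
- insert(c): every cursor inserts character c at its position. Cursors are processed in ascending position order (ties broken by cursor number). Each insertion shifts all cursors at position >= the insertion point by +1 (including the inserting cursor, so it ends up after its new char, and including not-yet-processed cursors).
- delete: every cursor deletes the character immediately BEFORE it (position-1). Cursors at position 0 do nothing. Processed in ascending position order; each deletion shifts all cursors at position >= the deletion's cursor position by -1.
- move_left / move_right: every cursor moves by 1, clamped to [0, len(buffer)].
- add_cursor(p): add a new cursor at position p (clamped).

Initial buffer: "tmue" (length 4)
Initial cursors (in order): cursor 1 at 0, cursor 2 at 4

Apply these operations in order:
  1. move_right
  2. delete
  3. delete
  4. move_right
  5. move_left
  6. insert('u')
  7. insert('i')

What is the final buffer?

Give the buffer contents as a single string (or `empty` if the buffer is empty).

After op 1 (move_right): buffer="tmue" (len 4), cursors c1@1 c2@4, authorship ....
After op 2 (delete): buffer="mu" (len 2), cursors c1@0 c2@2, authorship ..
After op 3 (delete): buffer="m" (len 1), cursors c1@0 c2@1, authorship .
After op 4 (move_right): buffer="m" (len 1), cursors c1@1 c2@1, authorship .
After op 5 (move_left): buffer="m" (len 1), cursors c1@0 c2@0, authorship .
After op 6 (insert('u')): buffer="uum" (len 3), cursors c1@2 c2@2, authorship 12.
After op 7 (insert('i')): buffer="uuiim" (len 5), cursors c1@4 c2@4, authorship 1212.

Answer: uuiim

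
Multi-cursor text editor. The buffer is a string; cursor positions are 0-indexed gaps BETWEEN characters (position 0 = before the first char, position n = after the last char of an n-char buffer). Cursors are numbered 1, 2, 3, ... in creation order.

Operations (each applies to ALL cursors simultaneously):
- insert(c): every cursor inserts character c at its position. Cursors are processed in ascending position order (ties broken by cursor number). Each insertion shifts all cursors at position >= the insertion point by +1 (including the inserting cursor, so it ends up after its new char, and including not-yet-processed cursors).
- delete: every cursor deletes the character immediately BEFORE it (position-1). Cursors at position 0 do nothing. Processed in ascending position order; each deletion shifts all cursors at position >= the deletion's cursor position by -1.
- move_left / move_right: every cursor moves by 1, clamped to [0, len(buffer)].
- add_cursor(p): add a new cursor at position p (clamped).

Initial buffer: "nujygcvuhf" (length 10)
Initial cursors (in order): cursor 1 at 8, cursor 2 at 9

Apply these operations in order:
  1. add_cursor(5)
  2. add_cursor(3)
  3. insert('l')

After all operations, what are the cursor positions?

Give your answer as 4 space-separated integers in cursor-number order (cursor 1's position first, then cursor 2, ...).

After op 1 (add_cursor(5)): buffer="nujygcvuhf" (len 10), cursors c3@5 c1@8 c2@9, authorship ..........
After op 2 (add_cursor(3)): buffer="nujygcvuhf" (len 10), cursors c4@3 c3@5 c1@8 c2@9, authorship ..........
After op 3 (insert('l')): buffer="nujlyglcvulhlf" (len 14), cursors c4@4 c3@7 c1@11 c2@13, authorship ...4..3...1.2.

Answer: 11 13 7 4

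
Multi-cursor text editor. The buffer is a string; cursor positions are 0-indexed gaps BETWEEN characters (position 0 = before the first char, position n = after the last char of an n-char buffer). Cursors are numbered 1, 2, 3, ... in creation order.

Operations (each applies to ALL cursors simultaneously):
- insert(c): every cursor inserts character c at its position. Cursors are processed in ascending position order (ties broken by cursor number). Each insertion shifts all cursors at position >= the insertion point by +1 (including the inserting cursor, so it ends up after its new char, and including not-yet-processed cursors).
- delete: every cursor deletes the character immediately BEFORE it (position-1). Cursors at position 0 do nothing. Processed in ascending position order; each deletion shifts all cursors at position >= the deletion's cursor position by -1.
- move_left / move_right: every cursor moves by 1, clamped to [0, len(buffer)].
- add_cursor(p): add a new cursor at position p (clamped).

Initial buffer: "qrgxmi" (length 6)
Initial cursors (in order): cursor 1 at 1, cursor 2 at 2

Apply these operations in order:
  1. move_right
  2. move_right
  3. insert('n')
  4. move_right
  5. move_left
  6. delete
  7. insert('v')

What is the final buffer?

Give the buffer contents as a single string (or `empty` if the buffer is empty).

Answer: qrgvxvmi

Derivation:
After op 1 (move_right): buffer="qrgxmi" (len 6), cursors c1@2 c2@3, authorship ......
After op 2 (move_right): buffer="qrgxmi" (len 6), cursors c1@3 c2@4, authorship ......
After op 3 (insert('n')): buffer="qrgnxnmi" (len 8), cursors c1@4 c2@6, authorship ...1.2..
After op 4 (move_right): buffer="qrgnxnmi" (len 8), cursors c1@5 c2@7, authorship ...1.2..
After op 5 (move_left): buffer="qrgnxnmi" (len 8), cursors c1@4 c2@6, authorship ...1.2..
After op 6 (delete): buffer="qrgxmi" (len 6), cursors c1@3 c2@4, authorship ......
After op 7 (insert('v')): buffer="qrgvxvmi" (len 8), cursors c1@4 c2@6, authorship ...1.2..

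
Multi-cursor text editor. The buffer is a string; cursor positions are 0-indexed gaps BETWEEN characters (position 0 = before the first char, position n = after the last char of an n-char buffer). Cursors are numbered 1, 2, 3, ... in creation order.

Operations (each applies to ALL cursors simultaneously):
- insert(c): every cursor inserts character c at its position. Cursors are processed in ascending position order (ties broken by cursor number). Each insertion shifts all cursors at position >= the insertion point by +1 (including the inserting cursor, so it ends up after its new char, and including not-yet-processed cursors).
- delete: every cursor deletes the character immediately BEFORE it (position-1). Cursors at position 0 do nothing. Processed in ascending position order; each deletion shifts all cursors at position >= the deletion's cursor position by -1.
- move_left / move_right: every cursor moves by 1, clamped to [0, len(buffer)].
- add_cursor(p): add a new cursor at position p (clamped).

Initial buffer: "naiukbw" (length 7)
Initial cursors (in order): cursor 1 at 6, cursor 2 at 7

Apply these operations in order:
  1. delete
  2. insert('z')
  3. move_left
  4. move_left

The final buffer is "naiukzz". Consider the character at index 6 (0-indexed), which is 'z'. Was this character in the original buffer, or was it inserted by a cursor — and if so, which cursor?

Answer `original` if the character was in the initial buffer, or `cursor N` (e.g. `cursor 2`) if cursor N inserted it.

Answer: cursor 2

Derivation:
After op 1 (delete): buffer="naiuk" (len 5), cursors c1@5 c2@5, authorship .....
After op 2 (insert('z')): buffer="naiukzz" (len 7), cursors c1@7 c2@7, authorship .....12
After op 3 (move_left): buffer="naiukzz" (len 7), cursors c1@6 c2@6, authorship .....12
After op 4 (move_left): buffer="naiukzz" (len 7), cursors c1@5 c2@5, authorship .....12
Authorship (.=original, N=cursor N): . . . . . 1 2
Index 6: author = 2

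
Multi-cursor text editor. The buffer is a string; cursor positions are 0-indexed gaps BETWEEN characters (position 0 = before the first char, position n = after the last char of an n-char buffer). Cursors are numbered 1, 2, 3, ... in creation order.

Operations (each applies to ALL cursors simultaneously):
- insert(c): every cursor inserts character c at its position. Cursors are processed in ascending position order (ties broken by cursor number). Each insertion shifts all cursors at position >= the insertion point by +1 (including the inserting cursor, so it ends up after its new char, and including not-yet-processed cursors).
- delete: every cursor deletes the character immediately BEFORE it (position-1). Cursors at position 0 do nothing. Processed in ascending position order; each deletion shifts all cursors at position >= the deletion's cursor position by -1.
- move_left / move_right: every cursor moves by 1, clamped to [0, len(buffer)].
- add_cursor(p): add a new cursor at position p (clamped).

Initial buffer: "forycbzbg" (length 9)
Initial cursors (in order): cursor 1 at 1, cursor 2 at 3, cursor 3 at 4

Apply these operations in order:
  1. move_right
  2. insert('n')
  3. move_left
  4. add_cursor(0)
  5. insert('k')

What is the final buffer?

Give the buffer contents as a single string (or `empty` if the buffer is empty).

After op 1 (move_right): buffer="forycbzbg" (len 9), cursors c1@2 c2@4 c3@5, authorship .........
After op 2 (insert('n')): buffer="fonryncnbzbg" (len 12), cursors c1@3 c2@6 c3@8, authorship ..1..2.3....
After op 3 (move_left): buffer="fonryncnbzbg" (len 12), cursors c1@2 c2@5 c3@7, authorship ..1..2.3....
After op 4 (add_cursor(0)): buffer="fonryncnbzbg" (len 12), cursors c4@0 c1@2 c2@5 c3@7, authorship ..1..2.3....
After op 5 (insert('k')): buffer="kfoknrykncknbzbg" (len 16), cursors c4@1 c1@4 c2@8 c3@11, authorship 4..11..22.33....

Answer: kfoknrykncknbzbg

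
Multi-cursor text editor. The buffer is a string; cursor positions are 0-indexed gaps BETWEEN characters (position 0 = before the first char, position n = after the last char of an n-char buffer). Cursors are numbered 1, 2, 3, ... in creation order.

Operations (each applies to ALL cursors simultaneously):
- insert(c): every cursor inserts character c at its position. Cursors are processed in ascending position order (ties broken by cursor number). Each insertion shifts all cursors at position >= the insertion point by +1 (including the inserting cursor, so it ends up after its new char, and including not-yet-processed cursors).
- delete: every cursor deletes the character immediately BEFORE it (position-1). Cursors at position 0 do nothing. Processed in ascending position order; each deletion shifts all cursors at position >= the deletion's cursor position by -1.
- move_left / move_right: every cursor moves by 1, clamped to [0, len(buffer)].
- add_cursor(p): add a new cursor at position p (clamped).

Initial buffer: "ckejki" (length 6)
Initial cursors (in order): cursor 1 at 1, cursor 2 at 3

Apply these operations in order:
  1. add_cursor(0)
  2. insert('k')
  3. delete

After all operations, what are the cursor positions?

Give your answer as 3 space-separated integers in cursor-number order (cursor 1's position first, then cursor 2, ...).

Answer: 1 3 0

Derivation:
After op 1 (add_cursor(0)): buffer="ckejki" (len 6), cursors c3@0 c1@1 c2@3, authorship ......
After op 2 (insert('k')): buffer="kckkekjki" (len 9), cursors c3@1 c1@3 c2@6, authorship 3.1..2...
After op 3 (delete): buffer="ckejki" (len 6), cursors c3@0 c1@1 c2@3, authorship ......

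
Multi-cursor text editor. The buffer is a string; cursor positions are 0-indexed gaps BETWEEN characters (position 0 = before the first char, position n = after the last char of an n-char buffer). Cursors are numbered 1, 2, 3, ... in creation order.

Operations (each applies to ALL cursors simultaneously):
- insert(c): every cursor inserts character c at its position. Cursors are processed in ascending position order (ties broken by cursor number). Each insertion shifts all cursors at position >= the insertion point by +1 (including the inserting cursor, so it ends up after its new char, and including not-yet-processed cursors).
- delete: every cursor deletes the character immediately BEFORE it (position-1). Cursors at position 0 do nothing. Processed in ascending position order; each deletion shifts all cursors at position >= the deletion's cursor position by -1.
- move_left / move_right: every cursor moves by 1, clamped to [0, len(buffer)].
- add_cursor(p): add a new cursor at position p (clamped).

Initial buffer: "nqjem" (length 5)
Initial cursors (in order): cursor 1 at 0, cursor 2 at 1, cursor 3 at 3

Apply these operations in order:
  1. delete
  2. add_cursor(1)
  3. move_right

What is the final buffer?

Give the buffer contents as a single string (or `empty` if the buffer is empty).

Answer: qem

Derivation:
After op 1 (delete): buffer="qem" (len 3), cursors c1@0 c2@0 c3@1, authorship ...
After op 2 (add_cursor(1)): buffer="qem" (len 3), cursors c1@0 c2@0 c3@1 c4@1, authorship ...
After op 3 (move_right): buffer="qem" (len 3), cursors c1@1 c2@1 c3@2 c4@2, authorship ...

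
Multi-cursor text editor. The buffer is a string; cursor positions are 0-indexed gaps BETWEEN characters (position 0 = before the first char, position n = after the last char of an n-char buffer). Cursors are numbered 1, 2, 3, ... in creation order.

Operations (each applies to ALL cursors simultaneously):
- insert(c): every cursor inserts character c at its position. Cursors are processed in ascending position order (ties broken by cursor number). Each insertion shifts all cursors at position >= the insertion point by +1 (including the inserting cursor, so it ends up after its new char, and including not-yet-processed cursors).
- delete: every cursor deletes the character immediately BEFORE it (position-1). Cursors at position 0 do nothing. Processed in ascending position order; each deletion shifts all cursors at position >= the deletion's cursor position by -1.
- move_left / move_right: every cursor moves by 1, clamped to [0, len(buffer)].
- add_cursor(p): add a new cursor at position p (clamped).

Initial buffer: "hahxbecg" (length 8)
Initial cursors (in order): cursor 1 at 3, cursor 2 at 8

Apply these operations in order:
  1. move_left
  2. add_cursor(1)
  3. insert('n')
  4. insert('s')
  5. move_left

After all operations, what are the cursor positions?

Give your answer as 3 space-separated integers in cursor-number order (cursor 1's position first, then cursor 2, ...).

After op 1 (move_left): buffer="hahxbecg" (len 8), cursors c1@2 c2@7, authorship ........
After op 2 (add_cursor(1)): buffer="hahxbecg" (len 8), cursors c3@1 c1@2 c2@7, authorship ........
After op 3 (insert('n')): buffer="hnanhxbecng" (len 11), cursors c3@2 c1@4 c2@10, authorship .3.1.....2.
After op 4 (insert('s')): buffer="hnsanshxbecnsg" (len 14), cursors c3@3 c1@6 c2@13, authorship .33.11.....22.
After op 5 (move_left): buffer="hnsanshxbecnsg" (len 14), cursors c3@2 c1@5 c2@12, authorship .33.11.....22.

Answer: 5 12 2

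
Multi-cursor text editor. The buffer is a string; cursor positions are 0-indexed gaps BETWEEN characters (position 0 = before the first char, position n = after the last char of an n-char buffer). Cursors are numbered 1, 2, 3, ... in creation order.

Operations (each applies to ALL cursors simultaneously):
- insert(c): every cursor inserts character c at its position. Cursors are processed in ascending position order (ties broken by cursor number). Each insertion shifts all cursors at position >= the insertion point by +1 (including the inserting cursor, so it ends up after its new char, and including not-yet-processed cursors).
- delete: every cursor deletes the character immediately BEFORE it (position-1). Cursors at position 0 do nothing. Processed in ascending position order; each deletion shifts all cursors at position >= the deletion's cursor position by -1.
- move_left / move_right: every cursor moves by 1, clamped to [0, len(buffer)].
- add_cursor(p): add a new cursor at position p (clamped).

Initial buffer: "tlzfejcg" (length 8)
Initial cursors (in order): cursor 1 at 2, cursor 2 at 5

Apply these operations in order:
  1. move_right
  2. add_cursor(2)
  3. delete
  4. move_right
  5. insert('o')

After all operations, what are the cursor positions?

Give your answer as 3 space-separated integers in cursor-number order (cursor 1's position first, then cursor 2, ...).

Answer: 4 7 4

Derivation:
After op 1 (move_right): buffer="tlzfejcg" (len 8), cursors c1@3 c2@6, authorship ........
After op 2 (add_cursor(2)): buffer="tlzfejcg" (len 8), cursors c3@2 c1@3 c2@6, authorship ........
After op 3 (delete): buffer="tfecg" (len 5), cursors c1@1 c3@1 c2@3, authorship .....
After op 4 (move_right): buffer="tfecg" (len 5), cursors c1@2 c3@2 c2@4, authorship .....
After op 5 (insert('o')): buffer="tfooecog" (len 8), cursors c1@4 c3@4 c2@7, authorship ..13..2.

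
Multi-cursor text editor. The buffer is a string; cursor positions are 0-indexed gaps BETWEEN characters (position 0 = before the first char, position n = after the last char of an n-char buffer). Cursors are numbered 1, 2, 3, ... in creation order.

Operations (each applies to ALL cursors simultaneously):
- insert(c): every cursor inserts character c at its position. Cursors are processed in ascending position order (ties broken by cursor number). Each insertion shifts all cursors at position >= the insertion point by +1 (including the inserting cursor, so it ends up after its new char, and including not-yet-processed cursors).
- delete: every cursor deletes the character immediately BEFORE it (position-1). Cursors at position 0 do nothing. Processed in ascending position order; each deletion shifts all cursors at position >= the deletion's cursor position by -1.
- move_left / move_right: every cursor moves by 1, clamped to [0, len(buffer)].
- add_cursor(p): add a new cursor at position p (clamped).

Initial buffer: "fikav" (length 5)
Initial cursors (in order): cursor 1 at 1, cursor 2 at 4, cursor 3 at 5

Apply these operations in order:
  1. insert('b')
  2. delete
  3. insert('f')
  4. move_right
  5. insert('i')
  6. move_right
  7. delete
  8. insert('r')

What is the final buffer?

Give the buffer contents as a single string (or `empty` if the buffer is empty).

After op 1 (insert('b')): buffer="fbikabvb" (len 8), cursors c1@2 c2@6 c3@8, authorship .1...2.3
After op 2 (delete): buffer="fikav" (len 5), cursors c1@1 c2@4 c3@5, authorship .....
After op 3 (insert('f')): buffer="ffikafvf" (len 8), cursors c1@2 c2@6 c3@8, authorship .1...2.3
After op 4 (move_right): buffer="ffikafvf" (len 8), cursors c1@3 c2@7 c3@8, authorship .1...2.3
After op 5 (insert('i')): buffer="ffiikafvifi" (len 11), cursors c1@4 c2@9 c3@11, authorship .1.1..2.233
After op 6 (move_right): buffer="ffiikafvifi" (len 11), cursors c1@5 c2@10 c3@11, authorship .1.1..2.233
After op 7 (delete): buffer="ffiiafvi" (len 8), cursors c1@4 c2@8 c3@8, authorship .1.1.2.2
After op 8 (insert('r')): buffer="ffiirafvirr" (len 11), cursors c1@5 c2@11 c3@11, authorship .1.11.2.223

Answer: ffiirafvirr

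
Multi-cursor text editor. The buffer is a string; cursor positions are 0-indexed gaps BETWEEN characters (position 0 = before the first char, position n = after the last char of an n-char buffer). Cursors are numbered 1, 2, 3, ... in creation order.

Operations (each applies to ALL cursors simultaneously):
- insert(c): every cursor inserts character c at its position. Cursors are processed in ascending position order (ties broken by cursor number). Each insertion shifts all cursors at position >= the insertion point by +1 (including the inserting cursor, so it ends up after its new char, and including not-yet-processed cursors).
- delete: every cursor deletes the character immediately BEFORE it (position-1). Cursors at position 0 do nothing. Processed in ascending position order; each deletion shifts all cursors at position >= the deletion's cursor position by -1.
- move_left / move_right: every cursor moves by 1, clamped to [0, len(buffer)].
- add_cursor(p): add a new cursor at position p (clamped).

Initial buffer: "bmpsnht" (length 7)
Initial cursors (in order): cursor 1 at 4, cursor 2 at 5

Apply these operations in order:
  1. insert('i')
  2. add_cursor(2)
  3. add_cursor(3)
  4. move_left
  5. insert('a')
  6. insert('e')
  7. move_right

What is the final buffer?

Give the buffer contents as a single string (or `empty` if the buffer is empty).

After op 1 (insert('i')): buffer="bmpsiniht" (len 9), cursors c1@5 c2@7, authorship ....1.2..
After op 2 (add_cursor(2)): buffer="bmpsiniht" (len 9), cursors c3@2 c1@5 c2@7, authorship ....1.2..
After op 3 (add_cursor(3)): buffer="bmpsiniht" (len 9), cursors c3@2 c4@3 c1@5 c2@7, authorship ....1.2..
After op 4 (move_left): buffer="bmpsiniht" (len 9), cursors c3@1 c4@2 c1@4 c2@6, authorship ....1.2..
After op 5 (insert('a')): buffer="bamapsainaiht" (len 13), cursors c3@2 c4@4 c1@7 c2@10, authorship .3.4..11.22..
After op 6 (insert('e')): buffer="baemaepsaeinaeiht" (len 17), cursors c3@3 c4@6 c1@10 c2@14, authorship .33.44..111.222..
After op 7 (move_right): buffer="baemaepsaeinaeiht" (len 17), cursors c3@4 c4@7 c1@11 c2@15, authorship .33.44..111.222..

Answer: baemaepsaeinaeiht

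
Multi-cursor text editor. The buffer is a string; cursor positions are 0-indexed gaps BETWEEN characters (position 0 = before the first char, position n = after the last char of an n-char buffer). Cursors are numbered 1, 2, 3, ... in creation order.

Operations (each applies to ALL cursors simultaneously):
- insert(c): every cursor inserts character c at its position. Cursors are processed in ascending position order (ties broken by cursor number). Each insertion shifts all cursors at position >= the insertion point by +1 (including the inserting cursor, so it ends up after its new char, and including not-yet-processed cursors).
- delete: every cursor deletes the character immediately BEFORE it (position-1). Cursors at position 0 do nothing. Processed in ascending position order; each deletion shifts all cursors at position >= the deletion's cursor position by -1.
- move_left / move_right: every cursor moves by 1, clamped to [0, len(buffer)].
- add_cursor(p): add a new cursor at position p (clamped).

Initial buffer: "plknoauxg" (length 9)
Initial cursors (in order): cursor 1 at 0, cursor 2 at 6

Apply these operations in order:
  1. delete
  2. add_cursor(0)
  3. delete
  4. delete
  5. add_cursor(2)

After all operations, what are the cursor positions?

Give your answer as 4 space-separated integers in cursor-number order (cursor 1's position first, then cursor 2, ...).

After op 1 (delete): buffer="plknouxg" (len 8), cursors c1@0 c2@5, authorship ........
After op 2 (add_cursor(0)): buffer="plknouxg" (len 8), cursors c1@0 c3@0 c2@5, authorship ........
After op 3 (delete): buffer="plknuxg" (len 7), cursors c1@0 c3@0 c2@4, authorship .......
After op 4 (delete): buffer="plkuxg" (len 6), cursors c1@0 c3@0 c2@3, authorship ......
After op 5 (add_cursor(2)): buffer="plkuxg" (len 6), cursors c1@0 c3@0 c4@2 c2@3, authorship ......

Answer: 0 3 0 2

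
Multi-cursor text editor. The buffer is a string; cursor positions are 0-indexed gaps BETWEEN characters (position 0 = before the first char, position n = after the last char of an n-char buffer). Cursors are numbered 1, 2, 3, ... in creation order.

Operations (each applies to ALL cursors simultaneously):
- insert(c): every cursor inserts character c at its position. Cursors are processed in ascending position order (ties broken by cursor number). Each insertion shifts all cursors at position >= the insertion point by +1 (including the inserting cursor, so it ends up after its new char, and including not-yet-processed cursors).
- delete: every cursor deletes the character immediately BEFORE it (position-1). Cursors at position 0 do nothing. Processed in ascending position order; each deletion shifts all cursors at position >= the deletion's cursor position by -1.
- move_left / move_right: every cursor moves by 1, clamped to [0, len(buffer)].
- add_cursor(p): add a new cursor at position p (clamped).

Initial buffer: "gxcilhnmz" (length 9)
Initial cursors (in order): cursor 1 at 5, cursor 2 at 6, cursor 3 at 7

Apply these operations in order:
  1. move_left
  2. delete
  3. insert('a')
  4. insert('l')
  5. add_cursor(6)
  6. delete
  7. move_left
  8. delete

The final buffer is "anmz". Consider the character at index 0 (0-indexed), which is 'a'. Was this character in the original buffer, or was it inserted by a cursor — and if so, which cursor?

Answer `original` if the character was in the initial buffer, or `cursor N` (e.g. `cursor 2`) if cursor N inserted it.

After op 1 (move_left): buffer="gxcilhnmz" (len 9), cursors c1@4 c2@5 c3@6, authorship .........
After op 2 (delete): buffer="gxcnmz" (len 6), cursors c1@3 c2@3 c3@3, authorship ......
After op 3 (insert('a')): buffer="gxcaaanmz" (len 9), cursors c1@6 c2@6 c3@6, authorship ...123...
After op 4 (insert('l')): buffer="gxcaaalllnmz" (len 12), cursors c1@9 c2@9 c3@9, authorship ...123123...
After op 5 (add_cursor(6)): buffer="gxcaaalllnmz" (len 12), cursors c4@6 c1@9 c2@9 c3@9, authorship ...123123...
After op 6 (delete): buffer="gxcaanmz" (len 8), cursors c1@5 c2@5 c3@5 c4@5, authorship ...12...
After op 7 (move_left): buffer="gxcaanmz" (len 8), cursors c1@4 c2@4 c3@4 c4@4, authorship ...12...
After op 8 (delete): buffer="anmz" (len 4), cursors c1@0 c2@0 c3@0 c4@0, authorship 2...
Authorship (.=original, N=cursor N): 2 . . .
Index 0: author = 2

Answer: cursor 2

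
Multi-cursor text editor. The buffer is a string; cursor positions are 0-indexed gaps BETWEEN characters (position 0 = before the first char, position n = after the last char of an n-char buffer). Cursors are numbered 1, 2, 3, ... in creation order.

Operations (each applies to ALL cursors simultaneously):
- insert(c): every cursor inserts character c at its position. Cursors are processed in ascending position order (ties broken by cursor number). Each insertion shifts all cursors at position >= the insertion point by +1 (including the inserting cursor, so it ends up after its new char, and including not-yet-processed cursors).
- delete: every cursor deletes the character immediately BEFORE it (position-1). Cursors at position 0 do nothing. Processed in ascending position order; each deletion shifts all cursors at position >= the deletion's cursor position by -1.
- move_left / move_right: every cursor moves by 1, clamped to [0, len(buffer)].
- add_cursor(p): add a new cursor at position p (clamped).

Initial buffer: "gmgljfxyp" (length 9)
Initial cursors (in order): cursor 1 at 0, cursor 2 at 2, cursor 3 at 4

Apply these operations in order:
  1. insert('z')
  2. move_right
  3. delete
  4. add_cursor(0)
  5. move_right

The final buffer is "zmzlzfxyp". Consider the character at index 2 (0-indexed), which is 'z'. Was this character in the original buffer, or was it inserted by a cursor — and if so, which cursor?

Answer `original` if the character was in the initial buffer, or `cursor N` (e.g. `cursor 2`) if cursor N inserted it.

After op 1 (insert('z')): buffer="zgmzglzjfxyp" (len 12), cursors c1@1 c2@4 c3@7, authorship 1..2..3.....
After op 2 (move_right): buffer="zgmzglzjfxyp" (len 12), cursors c1@2 c2@5 c3@8, authorship 1..2..3.....
After op 3 (delete): buffer="zmzlzfxyp" (len 9), cursors c1@1 c2@3 c3@5, authorship 1.2.3....
After op 4 (add_cursor(0)): buffer="zmzlzfxyp" (len 9), cursors c4@0 c1@1 c2@3 c3@5, authorship 1.2.3....
After op 5 (move_right): buffer="zmzlzfxyp" (len 9), cursors c4@1 c1@2 c2@4 c3@6, authorship 1.2.3....
Authorship (.=original, N=cursor N): 1 . 2 . 3 . . . .
Index 2: author = 2

Answer: cursor 2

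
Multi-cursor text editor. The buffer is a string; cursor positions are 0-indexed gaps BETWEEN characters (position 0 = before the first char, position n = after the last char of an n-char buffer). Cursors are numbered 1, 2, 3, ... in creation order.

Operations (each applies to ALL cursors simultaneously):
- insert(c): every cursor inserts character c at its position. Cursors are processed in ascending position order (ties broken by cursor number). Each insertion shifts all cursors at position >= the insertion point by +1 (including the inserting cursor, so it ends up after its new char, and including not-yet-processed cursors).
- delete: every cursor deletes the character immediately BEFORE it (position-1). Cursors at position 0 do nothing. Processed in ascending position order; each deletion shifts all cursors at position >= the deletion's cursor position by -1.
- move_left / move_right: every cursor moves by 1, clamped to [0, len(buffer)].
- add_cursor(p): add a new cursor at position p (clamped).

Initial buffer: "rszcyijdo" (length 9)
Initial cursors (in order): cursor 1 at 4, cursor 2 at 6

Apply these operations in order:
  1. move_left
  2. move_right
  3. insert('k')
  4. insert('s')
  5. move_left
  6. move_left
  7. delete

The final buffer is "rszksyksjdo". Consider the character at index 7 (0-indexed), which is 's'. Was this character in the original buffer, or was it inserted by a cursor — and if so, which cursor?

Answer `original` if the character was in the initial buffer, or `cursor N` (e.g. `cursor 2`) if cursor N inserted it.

Answer: cursor 2

Derivation:
After op 1 (move_left): buffer="rszcyijdo" (len 9), cursors c1@3 c2@5, authorship .........
After op 2 (move_right): buffer="rszcyijdo" (len 9), cursors c1@4 c2@6, authorship .........
After op 3 (insert('k')): buffer="rszckyikjdo" (len 11), cursors c1@5 c2@8, authorship ....1..2...
After op 4 (insert('s')): buffer="rszcksyiksjdo" (len 13), cursors c1@6 c2@10, authorship ....11..22...
After op 5 (move_left): buffer="rszcksyiksjdo" (len 13), cursors c1@5 c2@9, authorship ....11..22...
After op 6 (move_left): buffer="rszcksyiksjdo" (len 13), cursors c1@4 c2@8, authorship ....11..22...
After op 7 (delete): buffer="rszksyksjdo" (len 11), cursors c1@3 c2@6, authorship ...11.22...
Authorship (.=original, N=cursor N): . . . 1 1 . 2 2 . . .
Index 7: author = 2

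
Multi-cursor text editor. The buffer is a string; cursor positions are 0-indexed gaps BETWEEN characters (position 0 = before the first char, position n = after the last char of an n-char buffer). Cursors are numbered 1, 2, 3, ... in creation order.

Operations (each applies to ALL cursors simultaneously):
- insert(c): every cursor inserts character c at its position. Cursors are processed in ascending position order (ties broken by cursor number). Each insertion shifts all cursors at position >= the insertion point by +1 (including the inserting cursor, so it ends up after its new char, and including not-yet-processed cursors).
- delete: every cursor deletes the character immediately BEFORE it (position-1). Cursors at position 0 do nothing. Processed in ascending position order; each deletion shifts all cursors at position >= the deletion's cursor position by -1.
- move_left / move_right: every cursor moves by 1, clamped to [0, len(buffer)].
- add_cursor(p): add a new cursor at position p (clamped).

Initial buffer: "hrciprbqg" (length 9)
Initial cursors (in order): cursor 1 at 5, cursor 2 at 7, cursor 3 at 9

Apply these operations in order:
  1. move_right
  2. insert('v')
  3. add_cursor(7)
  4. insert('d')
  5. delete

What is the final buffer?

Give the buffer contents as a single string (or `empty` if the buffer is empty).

After op 1 (move_right): buffer="hrciprbqg" (len 9), cursors c1@6 c2@8 c3@9, authorship .........
After op 2 (insert('v')): buffer="hrciprvbqvgv" (len 12), cursors c1@7 c2@10 c3@12, authorship ......1..2.3
After op 3 (add_cursor(7)): buffer="hrciprvbqvgv" (len 12), cursors c1@7 c4@7 c2@10 c3@12, authorship ......1..2.3
After op 4 (insert('d')): buffer="hrciprvddbqvdgvd" (len 16), cursors c1@9 c4@9 c2@13 c3@16, authorship ......114..22.33
After op 5 (delete): buffer="hrciprvbqvgv" (len 12), cursors c1@7 c4@7 c2@10 c3@12, authorship ......1..2.3

Answer: hrciprvbqvgv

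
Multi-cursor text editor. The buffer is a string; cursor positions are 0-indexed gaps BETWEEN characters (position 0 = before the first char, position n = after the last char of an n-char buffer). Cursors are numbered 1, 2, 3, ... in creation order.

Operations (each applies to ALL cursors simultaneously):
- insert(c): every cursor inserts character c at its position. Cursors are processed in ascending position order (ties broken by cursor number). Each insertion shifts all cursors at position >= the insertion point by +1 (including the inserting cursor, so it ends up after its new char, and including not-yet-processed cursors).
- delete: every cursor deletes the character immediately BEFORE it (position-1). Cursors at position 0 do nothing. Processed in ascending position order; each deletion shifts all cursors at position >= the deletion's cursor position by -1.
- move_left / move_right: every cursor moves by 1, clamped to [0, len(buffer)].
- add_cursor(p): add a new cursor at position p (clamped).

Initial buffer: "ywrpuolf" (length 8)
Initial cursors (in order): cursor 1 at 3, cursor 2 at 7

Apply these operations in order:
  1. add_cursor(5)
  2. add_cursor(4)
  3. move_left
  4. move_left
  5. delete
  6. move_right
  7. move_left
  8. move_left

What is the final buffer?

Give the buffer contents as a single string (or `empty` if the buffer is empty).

Answer: polf

Derivation:
After op 1 (add_cursor(5)): buffer="ywrpuolf" (len 8), cursors c1@3 c3@5 c2@7, authorship ........
After op 2 (add_cursor(4)): buffer="ywrpuolf" (len 8), cursors c1@3 c4@4 c3@5 c2@7, authorship ........
After op 3 (move_left): buffer="ywrpuolf" (len 8), cursors c1@2 c4@3 c3@4 c2@6, authorship ........
After op 4 (move_left): buffer="ywrpuolf" (len 8), cursors c1@1 c4@2 c3@3 c2@5, authorship ........
After op 5 (delete): buffer="polf" (len 4), cursors c1@0 c3@0 c4@0 c2@1, authorship ....
After op 6 (move_right): buffer="polf" (len 4), cursors c1@1 c3@1 c4@1 c2@2, authorship ....
After op 7 (move_left): buffer="polf" (len 4), cursors c1@0 c3@0 c4@0 c2@1, authorship ....
After op 8 (move_left): buffer="polf" (len 4), cursors c1@0 c2@0 c3@0 c4@0, authorship ....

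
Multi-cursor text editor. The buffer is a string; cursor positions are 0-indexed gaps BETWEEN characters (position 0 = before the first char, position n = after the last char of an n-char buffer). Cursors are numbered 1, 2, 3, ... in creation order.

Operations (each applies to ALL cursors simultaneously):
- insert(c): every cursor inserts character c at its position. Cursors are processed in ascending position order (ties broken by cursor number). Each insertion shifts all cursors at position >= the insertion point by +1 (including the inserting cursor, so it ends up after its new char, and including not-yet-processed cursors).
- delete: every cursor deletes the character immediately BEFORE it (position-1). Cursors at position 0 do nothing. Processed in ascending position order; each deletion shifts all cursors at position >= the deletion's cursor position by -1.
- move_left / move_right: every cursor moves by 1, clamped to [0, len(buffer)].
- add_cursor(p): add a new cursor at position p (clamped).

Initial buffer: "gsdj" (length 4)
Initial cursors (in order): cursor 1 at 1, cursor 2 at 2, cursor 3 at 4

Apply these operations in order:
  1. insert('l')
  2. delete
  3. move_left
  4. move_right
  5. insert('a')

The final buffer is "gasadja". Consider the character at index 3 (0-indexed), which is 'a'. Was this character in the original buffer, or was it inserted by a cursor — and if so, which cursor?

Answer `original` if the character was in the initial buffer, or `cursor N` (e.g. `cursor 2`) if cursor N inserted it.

Answer: cursor 2

Derivation:
After op 1 (insert('l')): buffer="glsldjl" (len 7), cursors c1@2 c2@4 c3@7, authorship .1.2..3
After op 2 (delete): buffer="gsdj" (len 4), cursors c1@1 c2@2 c3@4, authorship ....
After op 3 (move_left): buffer="gsdj" (len 4), cursors c1@0 c2@1 c3@3, authorship ....
After op 4 (move_right): buffer="gsdj" (len 4), cursors c1@1 c2@2 c3@4, authorship ....
After op 5 (insert('a')): buffer="gasadja" (len 7), cursors c1@2 c2@4 c3@7, authorship .1.2..3
Authorship (.=original, N=cursor N): . 1 . 2 . . 3
Index 3: author = 2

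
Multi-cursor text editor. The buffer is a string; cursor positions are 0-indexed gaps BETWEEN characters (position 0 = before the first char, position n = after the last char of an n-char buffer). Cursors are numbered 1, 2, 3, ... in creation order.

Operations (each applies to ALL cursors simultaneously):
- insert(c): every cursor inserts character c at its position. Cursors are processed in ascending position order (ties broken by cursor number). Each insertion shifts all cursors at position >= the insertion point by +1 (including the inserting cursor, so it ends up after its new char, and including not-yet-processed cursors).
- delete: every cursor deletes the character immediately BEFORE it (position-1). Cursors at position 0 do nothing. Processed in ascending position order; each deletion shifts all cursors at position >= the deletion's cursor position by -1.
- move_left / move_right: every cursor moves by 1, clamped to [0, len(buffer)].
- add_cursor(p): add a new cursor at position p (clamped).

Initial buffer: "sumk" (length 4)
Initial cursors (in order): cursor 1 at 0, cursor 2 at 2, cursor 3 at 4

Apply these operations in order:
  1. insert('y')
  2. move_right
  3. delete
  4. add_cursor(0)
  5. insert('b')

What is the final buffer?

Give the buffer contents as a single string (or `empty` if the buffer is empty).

After op 1 (insert('y')): buffer="ysuymky" (len 7), cursors c1@1 c2@4 c3@7, authorship 1..2..3
After op 2 (move_right): buffer="ysuymky" (len 7), cursors c1@2 c2@5 c3@7, authorship 1..2..3
After op 3 (delete): buffer="yuyk" (len 4), cursors c1@1 c2@3 c3@4, authorship 1.2.
After op 4 (add_cursor(0)): buffer="yuyk" (len 4), cursors c4@0 c1@1 c2@3 c3@4, authorship 1.2.
After op 5 (insert('b')): buffer="bybuybkb" (len 8), cursors c4@1 c1@3 c2@6 c3@8, authorship 411.22.3

Answer: bybuybkb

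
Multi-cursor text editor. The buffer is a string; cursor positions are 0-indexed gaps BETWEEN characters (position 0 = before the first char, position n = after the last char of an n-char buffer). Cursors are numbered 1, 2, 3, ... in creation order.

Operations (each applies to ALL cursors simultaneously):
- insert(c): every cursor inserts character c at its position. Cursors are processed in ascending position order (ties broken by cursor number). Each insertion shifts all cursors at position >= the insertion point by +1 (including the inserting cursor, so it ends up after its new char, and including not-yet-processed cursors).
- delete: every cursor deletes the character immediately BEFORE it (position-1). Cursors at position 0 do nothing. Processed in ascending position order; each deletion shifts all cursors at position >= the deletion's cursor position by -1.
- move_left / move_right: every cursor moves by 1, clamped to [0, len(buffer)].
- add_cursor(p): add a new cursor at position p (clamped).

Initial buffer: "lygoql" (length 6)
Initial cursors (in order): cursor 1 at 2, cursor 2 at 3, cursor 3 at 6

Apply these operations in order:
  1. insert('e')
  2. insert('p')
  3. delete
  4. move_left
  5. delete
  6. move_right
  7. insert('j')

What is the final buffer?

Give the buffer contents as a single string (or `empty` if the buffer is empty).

Answer: lejejoqej

Derivation:
After op 1 (insert('e')): buffer="lyegeoqle" (len 9), cursors c1@3 c2@5 c3@9, authorship ..1.2...3
After op 2 (insert('p')): buffer="lyepgepoqlep" (len 12), cursors c1@4 c2@7 c3@12, authorship ..11.22...33
After op 3 (delete): buffer="lyegeoqle" (len 9), cursors c1@3 c2@5 c3@9, authorship ..1.2...3
After op 4 (move_left): buffer="lyegeoqle" (len 9), cursors c1@2 c2@4 c3@8, authorship ..1.2...3
After op 5 (delete): buffer="leeoqe" (len 6), cursors c1@1 c2@2 c3@5, authorship .12..3
After op 6 (move_right): buffer="leeoqe" (len 6), cursors c1@2 c2@3 c3@6, authorship .12..3
After op 7 (insert('j')): buffer="lejejoqej" (len 9), cursors c1@3 c2@5 c3@9, authorship .1122..33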